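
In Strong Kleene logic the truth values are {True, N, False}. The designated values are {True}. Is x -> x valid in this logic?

Countermodel: x=N gives N, which is not designated.

No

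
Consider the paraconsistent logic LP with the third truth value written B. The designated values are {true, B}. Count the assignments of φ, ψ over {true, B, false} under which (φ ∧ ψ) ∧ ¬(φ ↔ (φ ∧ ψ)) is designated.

3

Designated under: (φ=true, ψ=B); (φ=B, ψ=true); (φ=B, ψ=B).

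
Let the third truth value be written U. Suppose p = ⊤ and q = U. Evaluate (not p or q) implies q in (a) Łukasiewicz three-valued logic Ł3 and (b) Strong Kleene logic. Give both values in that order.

In Łukasiewicz three-valued logic Ł3: not p = not ⊤ = ⊥
not p or q = ⊥ or U = U
(not p or q) implies q = U implies U = ⊤
In Strong Kleene logic: not p = not ⊤ = ⊥
not p or q = ⊥ or U = U
(not p or q) implies q = U implies U = U  [not U or U]
They differ because Łukasiewicz three-valued logic Ł3 and Strong Kleene logic treat U differently under implication.

⊤; U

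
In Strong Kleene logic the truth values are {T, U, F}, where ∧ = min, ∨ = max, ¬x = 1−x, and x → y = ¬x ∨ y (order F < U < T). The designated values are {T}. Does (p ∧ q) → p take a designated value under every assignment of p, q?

Countermodel: p=U, q=T gives U, which is not designated.

No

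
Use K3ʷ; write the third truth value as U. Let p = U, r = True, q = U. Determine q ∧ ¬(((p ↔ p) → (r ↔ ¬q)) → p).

U

p ↔ p = U ↔ U = U
¬q = ¬U = U
r ↔ ¬q = True ↔ U = U
(p ↔ p) → (r ↔ ¬q) = U → U = U  [any arg is the third value ⇒ result is the third value]
((p ↔ p) → (r ↔ ¬q)) → p = U → U = U
¬(((p ↔ p) → (r ↔ ¬q)) → p) = ¬U = U
q ∧ ¬(((p ↔ p) → (r ↔ ¬q)) → p) = U ∧ U = U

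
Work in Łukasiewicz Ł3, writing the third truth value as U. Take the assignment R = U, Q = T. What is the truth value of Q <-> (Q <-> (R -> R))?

R -> R = U -> U = T  [min(1, 1−½+½)]
Q <-> (R -> R) = T <-> T = T
Q <-> (Q <-> (R -> R)) = T <-> T = T

T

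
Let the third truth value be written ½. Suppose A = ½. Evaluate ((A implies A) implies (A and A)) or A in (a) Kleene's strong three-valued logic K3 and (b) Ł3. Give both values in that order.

In Kleene's strong three-valued logic K3: A implies A = ½ implies ½ = ½  [not ½ or ½]
A and A = ½ and ½ = ½
(A implies A) implies (A and A) = ½ implies ½ = ½
((A implies A) implies (A and A)) or A = ½ or ½ = ½
In Ł3: A implies A = ½ implies ½ = 1  [min(1, 1−½+½)]
A and A = ½ and ½ = ½
(A implies A) implies (A and A) = 1 implies ½ = ½
((A implies A) implies (A and A)) or A = ½ or ½ = ½

½; ½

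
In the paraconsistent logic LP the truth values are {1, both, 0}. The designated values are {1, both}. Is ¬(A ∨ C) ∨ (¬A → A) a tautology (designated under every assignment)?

No

Countermodel: A=0, C=1 gives 0, which is not designated.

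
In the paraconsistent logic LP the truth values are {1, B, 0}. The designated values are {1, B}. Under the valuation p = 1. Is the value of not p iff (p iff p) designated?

not p = not 1 = 0
p iff p = 1 iff 1 = 1
not p iff (p iff p) = 0 iff 1 = 0
0 ∉ {1, B}.

No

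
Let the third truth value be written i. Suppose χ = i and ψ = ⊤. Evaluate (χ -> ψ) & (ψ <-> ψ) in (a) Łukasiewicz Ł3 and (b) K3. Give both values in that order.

In Łukasiewicz Ł3: χ -> ψ = i -> ⊤ = ⊤  [min(1, 1−½+1)]
ψ <-> ψ = ⊤ <-> ⊤ = ⊤
(χ -> ψ) & (ψ <-> ψ) = ⊤ & ⊤ = ⊤
In K3: χ -> ψ = i -> ⊤ = ⊤  [~i | ⊤]
ψ <-> ψ = ⊤ <-> ⊤ = ⊤
(χ -> ψ) & (ψ <-> ψ) = ⊤ & ⊤ = ⊤

⊤; ⊤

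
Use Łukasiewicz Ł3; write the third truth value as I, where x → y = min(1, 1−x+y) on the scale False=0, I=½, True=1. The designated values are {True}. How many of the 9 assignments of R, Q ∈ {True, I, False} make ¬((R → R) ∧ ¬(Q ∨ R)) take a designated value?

5

Of the 9 assignments, 5 give a value in {True}.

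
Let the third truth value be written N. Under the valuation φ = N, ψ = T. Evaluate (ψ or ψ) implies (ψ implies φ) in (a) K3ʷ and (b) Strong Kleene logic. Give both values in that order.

N; N

In K3ʷ: ψ or ψ = T or T = T
ψ implies φ = T implies N = N
(ψ or ψ) implies (ψ implies φ) = T implies N = N
In Strong Kleene logic: ψ or ψ = T or T = T
ψ implies φ = T implies N = N
(ψ or ψ) implies (ψ implies φ) = T implies N = N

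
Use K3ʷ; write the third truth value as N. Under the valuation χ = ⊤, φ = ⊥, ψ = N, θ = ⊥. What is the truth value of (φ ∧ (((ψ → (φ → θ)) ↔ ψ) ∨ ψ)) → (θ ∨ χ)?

N

φ → θ = ⊥ → ⊥ = ⊤
ψ → (φ → θ) = N → ⊤ = N  [any arg is the third value ⇒ result is the third value]
(ψ → (φ → θ)) ↔ ψ = N ↔ N = N
((ψ → (φ → θ)) ↔ ψ) ∨ ψ = N ∨ N = N
φ ∧ (((ψ → (φ → θ)) ↔ ψ) ∨ ψ) = ⊥ ∧ N = N
θ ∨ χ = ⊥ ∨ ⊤ = ⊤
(φ ∧ (((ψ → (φ → θ)) ↔ ψ) ∨ ψ)) → (θ ∨ χ) = N → ⊤ = N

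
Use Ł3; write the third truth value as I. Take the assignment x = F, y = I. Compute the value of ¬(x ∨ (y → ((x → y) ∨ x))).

F

x → y = F → I = T  [min(1, 1−0+½)]
(x → y) ∨ x = T ∨ F = T
y → ((x → y) ∨ x) = I → T = T
x ∨ (y → ((x → y) ∨ x)) = F ∨ T = T
¬(x ∨ (y → ((x → y) ∨ x))) = ¬T = F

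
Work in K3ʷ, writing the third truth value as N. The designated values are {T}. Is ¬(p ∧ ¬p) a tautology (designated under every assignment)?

No

Countermodel: p=N gives N, which is not designated.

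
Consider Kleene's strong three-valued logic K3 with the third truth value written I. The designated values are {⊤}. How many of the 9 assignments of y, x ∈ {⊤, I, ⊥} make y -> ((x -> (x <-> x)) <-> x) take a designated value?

Of the 9 assignments, 5 give a value in {⊤}.

5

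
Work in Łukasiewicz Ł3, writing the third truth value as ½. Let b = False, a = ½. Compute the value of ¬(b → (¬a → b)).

False

¬a = ¬½ = ½
¬a → b = ½ → False = ½  [min(1, 1−½+0)]
b → (¬a → b) = False → ½ = True
¬(b → (¬a → b)) = ¬True = False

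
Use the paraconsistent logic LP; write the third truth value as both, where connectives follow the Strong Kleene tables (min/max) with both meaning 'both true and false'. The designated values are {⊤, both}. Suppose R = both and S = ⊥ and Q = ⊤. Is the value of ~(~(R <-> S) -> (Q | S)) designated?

No

R <-> S = both <-> ⊥ = both
~(R <-> S) = ~both = both
Q | S = ⊤ | ⊥ = ⊤
~(R <-> S) -> (Q | S) = both -> ⊤ = ⊤  [~both | ⊤]
~(~(R <-> S) -> (Q | S)) = ~⊤ = ⊥
⊥ ∉ {⊤, both}.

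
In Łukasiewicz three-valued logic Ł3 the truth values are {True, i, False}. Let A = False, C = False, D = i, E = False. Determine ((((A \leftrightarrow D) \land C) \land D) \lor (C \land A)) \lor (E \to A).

True

A \leftrightarrow D = False \leftrightarrow i = i  [1 − |0−½|]
(A \leftrightarrow D) \land C = i \land False = False
((A \leftrightarrow D) \land C) \land D = False \land i = False
C \land A = False \land False = False
(((A \leftrightarrow D) \land C) \land D) \lor (C \land A) = False \lor False = False
E \to A = False \to False = True
((((A \leftrightarrow D) \land C) \land D) \lor (C \land A)) \lor (E \to A) = False \lor True = True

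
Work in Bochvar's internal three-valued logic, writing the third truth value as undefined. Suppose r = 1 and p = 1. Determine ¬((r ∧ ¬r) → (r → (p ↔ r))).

¬r = ¬1 = 0
r ∧ ¬r = 1 ∧ 0 = 0
p ↔ r = 1 ↔ 1 = 1
r → (p ↔ r) = 1 → 1 = 1
(r ∧ ¬r) → (r → (p ↔ r)) = 0 → 1 = 1
¬((r ∧ ¬r) → (r → (p ↔ r))) = ¬1 = 0

0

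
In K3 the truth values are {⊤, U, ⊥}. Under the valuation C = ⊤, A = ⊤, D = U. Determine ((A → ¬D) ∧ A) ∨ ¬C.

¬D = ¬U = U
A → ¬D = ⊤ → U = U  [¬⊤ ∨ U]
(A → ¬D) ∧ A = U ∧ ⊤ = U
¬C = ¬⊤ = ⊥
((A → ¬D) ∧ A) ∨ ¬C = U ∨ ⊥ = U

U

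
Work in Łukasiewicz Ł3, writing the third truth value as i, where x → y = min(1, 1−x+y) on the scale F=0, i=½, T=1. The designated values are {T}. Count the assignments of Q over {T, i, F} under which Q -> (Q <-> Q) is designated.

3

Q=T: T ✓
Q=i: T ✓
Q=F: T ✓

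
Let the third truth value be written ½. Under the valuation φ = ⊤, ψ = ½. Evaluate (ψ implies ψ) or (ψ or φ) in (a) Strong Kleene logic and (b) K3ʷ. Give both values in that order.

⊤; ½

In Strong Kleene logic: ψ implies ψ = ½ implies ½ = ½  [not ½ or ½]
ψ or φ = ½ or ⊤ = ⊤
(ψ implies ψ) or (ψ or φ) = ½ or ⊤ = ⊤
In K3ʷ: ψ implies ψ = ½ implies ½ = ½
ψ or φ = ½ or ⊤ = ½
(ψ implies ψ) or (ψ or φ) = ½ or ½ = ½
They differ because Strong Kleene logic and K3ʷ treat ½ differently under the binary connectives.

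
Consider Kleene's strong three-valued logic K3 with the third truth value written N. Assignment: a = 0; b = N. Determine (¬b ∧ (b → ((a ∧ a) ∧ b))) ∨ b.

N

¬b = ¬N = N
a ∧ a = 0 ∧ 0 = 0
(a ∧ a) ∧ b = 0 ∧ N = 0
b → ((a ∧ a) ∧ b) = N → 0 = N  [¬N ∨ 0]
¬b ∧ (b → ((a ∧ a) ∧ b)) = N ∧ N = N
(¬b ∧ (b → ((a ∧ a) ∧ b))) ∨ b = N ∨ N = N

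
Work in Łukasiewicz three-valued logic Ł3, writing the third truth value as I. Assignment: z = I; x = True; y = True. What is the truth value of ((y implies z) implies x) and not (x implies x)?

y implies z = True implies I = I  [min(1, 1−1+½)]
(y implies z) implies x = I implies True = True
x implies x = True implies True = True
not (x implies x) = not True = False
((y implies z) implies x) and not (x implies x) = True and False = False

False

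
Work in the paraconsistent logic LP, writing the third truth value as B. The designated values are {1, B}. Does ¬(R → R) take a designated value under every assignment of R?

No

Countermodel: R=1 gives 0, which is not designated.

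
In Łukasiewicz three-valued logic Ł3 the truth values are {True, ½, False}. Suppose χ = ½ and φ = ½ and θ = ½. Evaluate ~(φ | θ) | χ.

φ | θ = ½ | ½ = ½
~(φ | θ) = ~½ = ½
~(φ | θ) | χ = ½ | ½ = ½

½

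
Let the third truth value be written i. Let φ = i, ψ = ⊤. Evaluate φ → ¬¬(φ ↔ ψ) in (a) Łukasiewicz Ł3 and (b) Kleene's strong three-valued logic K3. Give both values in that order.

In Łukasiewicz Ł3: φ ↔ ψ = i ↔ ⊤ = i  [1 − |½−1|]
¬(φ ↔ ψ) = ¬i = i
¬¬(φ ↔ ψ) = ¬i = i
φ → ¬¬(φ ↔ ψ) = i → i = ⊤
In Kleene's strong three-valued logic K3: φ ↔ ψ = i ↔ ⊤ = i
¬(φ ↔ ψ) = ¬i = i
¬¬(φ ↔ ψ) = ¬i = i
φ → ¬¬(φ ↔ ψ) = i → i = i
They differ because Łukasiewicz Ł3 and Kleene's strong three-valued logic K3 treat i differently under implication.

⊤; i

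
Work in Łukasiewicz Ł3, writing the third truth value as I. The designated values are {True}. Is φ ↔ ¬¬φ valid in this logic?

Yes

Every assignment of φ over {True, I, False} gives a value in {True}.
In particular, with φ=I: φ ↔ ¬¬φ = True.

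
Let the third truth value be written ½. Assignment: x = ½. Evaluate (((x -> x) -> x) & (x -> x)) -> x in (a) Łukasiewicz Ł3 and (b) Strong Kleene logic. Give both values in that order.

In Łukasiewicz Ł3: x -> x = ½ -> ½ = true  [min(1, 1−½+½)]
(x -> x) -> x = true -> ½ = ½
x -> x = ½ -> ½ = true
((x -> x) -> x) & (x -> x) = ½ & true = ½
(((x -> x) -> x) & (x -> x)) -> x = ½ -> ½ = true
In Strong Kleene logic: x -> x = ½ -> ½ = ½  [~½ | ½]
(x -> x) -> x = ½ -> ½ = ½
x -> x = ½ -> ½ = ½
((x -> x) -> x) & (x -> x) = ½ & ½ = ½
(((x -> x) -> x) & (x -> x)) -> x = ½ -> ½ = ½
They differ because Łukasiewicz Ł3 and Strong Kleene logic treat ½ differently under implication.

true; ½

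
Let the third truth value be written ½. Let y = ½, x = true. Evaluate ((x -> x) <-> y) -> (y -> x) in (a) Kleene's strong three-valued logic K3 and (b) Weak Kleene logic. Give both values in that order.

true; ½

In Kleene's strong three-valued logic K3: x -> x = true -> true = true
(x -> x) <-> y = true <-> ½ = ½
y -> x = ½ -> true = true  [~½ | true]
((x -> x) <-> y) -> (y -> x) = ½ -> true = true
In Weak Kleene logic: x -> x = true -> true = true
(x -> x) <-> y = true <-> ½ = ½
y -> x = ½ -> true = ½
((x -> x) <-> y) -> (y -> x) = ½ -> ½ = ½
They differ because Kleene's strong three-valued logic K3 and Weak Kleene logic treat ½ differently under the binary connectives.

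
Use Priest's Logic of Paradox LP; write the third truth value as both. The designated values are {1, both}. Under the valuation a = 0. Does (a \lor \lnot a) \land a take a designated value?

\lnot a = \lnot 0 = 1
a \lor \lnot a = 0 \lor 1 = 1
(a \lor \lnot a) \land a = 1 \land 0 = 0
0 ∉ {1, both}.

No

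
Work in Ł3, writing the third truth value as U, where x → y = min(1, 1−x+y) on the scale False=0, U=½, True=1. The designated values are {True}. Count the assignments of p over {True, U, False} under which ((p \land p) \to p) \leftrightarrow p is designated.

1

p=True: True ✓
p=U: U ·
p=False: False ·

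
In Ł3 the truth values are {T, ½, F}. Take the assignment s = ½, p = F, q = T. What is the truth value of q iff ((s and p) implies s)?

T

s and p = ½ and F = F
(s and p) implies s = F implies ½ = T  [min(1, 1−0+½)]
q iff ((s and p) implies s) = T iff T = T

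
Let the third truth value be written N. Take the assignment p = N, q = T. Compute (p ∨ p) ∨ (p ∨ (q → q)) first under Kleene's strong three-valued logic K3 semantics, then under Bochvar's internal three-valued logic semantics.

T; N

In Kleene's strong three-valued logic K3: p ∨ p = N ∨ N = N
q → q = T → T = T
p ∨ (q → q) = N ∨ T = T
(p ∨ p) ∨ (p ∨ (q → q)) = N ∨ T = T
In Bochvar's internal three-valued logic: p ∨ p = N ∨ N = N
q → q = T → T = T
p ∨ (q → q) = N ∨ T = N
(p ∨ p) ∨ (p ∨ (q → q)) = N ∨ N = N
They differ because Kleene's strong three-valued logic K3 and Bochvar's internal three-valued logic treat N differently under the binary connectives.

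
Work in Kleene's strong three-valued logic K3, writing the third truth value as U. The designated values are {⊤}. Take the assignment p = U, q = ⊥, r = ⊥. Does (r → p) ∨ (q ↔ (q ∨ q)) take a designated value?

Yes

r → p = ⊥ → U = ⊤  [¬⊥ ∨ U]
q ∨ q = ⊥ ∨ ⊥ = ⊥
q ↔ (q ∨ q) = ⊥ ↔ ⊥ = ⊤
(r → p) ∨ (q ↔ (q ∨ q)) = ⊤ ∨ ⊤ = ⊤
⊤ ∈ {⊤}.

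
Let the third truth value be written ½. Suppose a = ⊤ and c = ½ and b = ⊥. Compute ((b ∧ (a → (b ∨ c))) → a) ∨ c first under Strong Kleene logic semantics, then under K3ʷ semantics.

⊤; ½

In Strong Kleene logic: b ∨ c = ⊥ ∨ ½ = ½
a → (b ∨ c) = ⊤ → ½ = ½  [¬⊤ ∨ ½]
b ∧ (a → (b ∨ c)) = ⊥ ∧ ½ = ⊥
(b ∧ (a → (b ∨ c))) → a = ⊥ → ⊤ = ⊤
((b ∧ (a → (b ∨ c))) → a) ∨ c = ⊤ ∨ ½ = ⊤
In K3ʷ: b ∨ c = ⊥ ∨ ½ = ½
a → (b ∨ c) = ⊤ → ½ = ½  [any arg is the third value ⇒ result is the third value]
b ∧ (a → (b ∨ c)) = ⊥ ∧ ½ = ½
(b ∧ (a → (b ∨ c))) → a = ½ → ⊤ = ½
((b ∧ (a → (b ∨ c))) → a) ∨ c = ½ ∨ ½ = ½
They differ because Strong Kleene logic and K3ʷ treat ½ differently under the binary connectives.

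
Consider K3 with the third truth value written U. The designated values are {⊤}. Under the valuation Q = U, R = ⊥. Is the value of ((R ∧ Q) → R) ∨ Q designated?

Yes

R ∧ Q = ⊥ ∧ U = ⊥
(R ∧ Q) → R = ⊥ → ⊥ = ⊤
((R ∧ Q) → R) ∨ Q = ⊤ ∨ U = ⊤
⊤ ∈ {⊤}.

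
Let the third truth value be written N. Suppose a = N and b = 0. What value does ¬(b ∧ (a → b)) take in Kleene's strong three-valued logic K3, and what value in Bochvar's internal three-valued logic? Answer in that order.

1; N

In Kleene's strong three-valued logic K3: a → b = N → 0 = N  [¬N ∨ 0]
b ∧ (a → b) = 0 ∧ N = 0
¬(b ∧ (a → b)) = ¬0 = 1
In Bochvar's internal three-valued logic: a → b = N → 0 = N  [any arg is the third value ⇒ result is the third value]
b ∧ (a → b) = 0 ∧ N = N
¬(b ∧ (a → b)) = ¬N = N
They differ because Kleene's strong three-valued logic K3 and Bochvar's internal three-valued logic treat N differently under the binary connectives.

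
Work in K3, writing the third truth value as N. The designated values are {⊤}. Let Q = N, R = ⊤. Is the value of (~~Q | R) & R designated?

~Q = ~N = N
~~Q = ~N = N
~~Q | R = N | ⊤ = ⊤
(~~Q | R) & R = ⊤ & ⊤ = ⊤
⊤ ∈ {⊤}.

Yes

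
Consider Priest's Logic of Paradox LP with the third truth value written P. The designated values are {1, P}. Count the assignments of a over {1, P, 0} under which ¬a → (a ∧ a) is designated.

a=1: 1 ✓
a=P: P ✓
a=0: 0 ·

2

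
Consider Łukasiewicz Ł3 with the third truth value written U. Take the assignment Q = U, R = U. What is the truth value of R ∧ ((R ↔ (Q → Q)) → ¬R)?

Q → Q = U → U = true  [min(1, 1−½+½)]
R ↔ (Q → Q) = U ↔ true = U
¬R = ¬U = U
(R ↔ (Q → Q)) → ¬R = U → U = true
R ∧ ((R ↔ (Q → Q)) → ¬R) = U ∧ true = U

U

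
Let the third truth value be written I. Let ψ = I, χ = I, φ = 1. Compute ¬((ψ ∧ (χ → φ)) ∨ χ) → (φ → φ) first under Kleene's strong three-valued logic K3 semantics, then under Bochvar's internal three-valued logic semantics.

In Kleene's strong three-valued logic K3: χ → φ = I → 1 = 1  [¬I ∨ 1]
ψ ∧ (χ → φ) = I ∧ 1 = I
(ψ ∧ (χ → φ)) ∨ χ = I ∨ I = I
¬((ψ ∧ (χ → φ)) ∨ χ) = ¬I = I
φ → φ = 1 → 1 = 1
¬((ψ ∧ (χ → φ)) ∨ χ) → (φ → φ) = I → 1 = 1
In Bochvar's internal three-valued logic: χ → φ = I → 1 = I  [any arg is the third value ⇒ result is the third value]
ψ ∧ (χ → φ) = I ∧ I = I
(ψ ∧ (χ → φ)) ∨ χ = I ∨ I = I
¬((ψ ∧ (χ → φ)) ∨ χ) = ¬I = I
φ → φ = 1 → 1 = 1
¬((ψ ∧ (χ → φ)) ∨ χ) → (φ → φ) = I → 1 = I
They differ because Kleene's strong three-valued logic K3 and Bochvar's internal three-valued logic treat I differently under the binary connectives.

1; I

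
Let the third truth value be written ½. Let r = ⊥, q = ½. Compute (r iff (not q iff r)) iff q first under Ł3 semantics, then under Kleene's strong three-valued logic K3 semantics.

⊤; ½

In Ł3: not q = not ½ = ½
not q iff r = ½ iff ⊥ = ½
r iff (not q iff r) = ⊥ iff ½ = ½
(r iff (not q iff r)) iff q = ½ iff ½ = ⊤
In Kleene's strong three-valued logic K3: not q = not ½ = ½
not q iff r = ½ iff ⊥ = ½
r iff (not q iff r) = ⊥ iff ½ = ½
(r iff (not q iff r)) iff q = ½ iff ½ = ½
They differ because Ł3 and Kleene's strong three-valued logic K3 treat ½ differently under implication.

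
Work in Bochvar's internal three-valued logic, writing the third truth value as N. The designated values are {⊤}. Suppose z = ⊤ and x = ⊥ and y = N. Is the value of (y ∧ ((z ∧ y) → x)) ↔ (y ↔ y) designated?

No

z ∧ y = ⊤ ∧ N = N
(z ∧ y) → x = N → ⊥ = N
y ∧ ((z ∧ y) → x) = N ∧ N = N
y ↔ y = N ↔ N = N
(y ∧ ((z ∧ y) → x)) ↔ (y ↔ y) = N ↔ N = N
N ∉ {⊤}.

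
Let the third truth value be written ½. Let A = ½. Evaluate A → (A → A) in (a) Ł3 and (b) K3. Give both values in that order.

In Ł3: A → A = ½ → ½ = T  [min(1, 1−½+½)]
A → (A → A) = ½ → T = T
In K3: A → A = ½ → ½ = ½  [¬½ ∨ ½]
A → (A → A) = ½ → ½ = ½
They differ because Ł3 and K3 treat ½ differently under implication.

T; ½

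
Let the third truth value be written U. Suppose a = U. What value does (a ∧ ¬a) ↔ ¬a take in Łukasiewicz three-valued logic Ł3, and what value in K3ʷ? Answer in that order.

In Łukasiewicz three-valued logic Ł3: ¬a = ¬U = U
a ∧ ¬a = U ∧ U = U
¬a = ¬U = U
(a ∧ ¬a) ↔ ¬a = U ↔ U = True
In K3ʷ: ¬a = ¬U = U
a ∧ ¬a = U ∧ U = U
¬a = ¬U = U
(a ∧ ¬a) ↔ ¬a = U ↔ U = U
They differ because Łukasiewicz three-valued logic Ł3 and K3ʷ treat U differently under the binary connectives.

True; U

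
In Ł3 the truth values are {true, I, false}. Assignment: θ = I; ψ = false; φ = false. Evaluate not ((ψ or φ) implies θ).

ψ or φ = false or false = false
(ψ or φ) implies θ = false implies I = true  [min(1, 1−0+½)]
not ((ψ or φ) implies θ) = not true = false

false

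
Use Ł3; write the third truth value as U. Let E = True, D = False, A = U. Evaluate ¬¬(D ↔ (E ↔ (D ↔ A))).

U

D ↔ A = False ↔ U = U  [1 − |0−½|]
E ↔ (D ↔ A) = True ↔ U = U
D ↔ (E ↔ (D ↔ A)) = False ↔ U = U
¬(D ↔ (E ↔ (D ↔ A))) = ¬U = U
¬¬(D ↔ (E ↔ (D ↔ A))) = ¬U = U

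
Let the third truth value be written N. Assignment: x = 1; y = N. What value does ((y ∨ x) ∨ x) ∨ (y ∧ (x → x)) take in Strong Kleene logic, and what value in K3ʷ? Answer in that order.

In Strong Kleene logic: y ∨ x = N ∨ 1 = 1
(y ∨ x) ∨ x = 1 ∨ 1 = 1
x → x = 1 → 1 = 1
y ∧ (x → x) = N ∧ 1 = N
((y ∨ x) ∨ x) ∨ (y ∧ (x → x)) = 1 ∨ N = 1
In K3ʷ: y ∨ x = N ∨ 1 = N
(y ∨ x) ∨ x = N ∨ 1 = N
x → x = 1 → 1 = 1
y ∧ (x → x) = N ∧ 1 = N
((y ∨ x) ∨ x) ∨ (y ∧ (x → x)) = N ∨ N = N
They differ because Strong Kleene logic and K3ʷ treat N differently under the binary connectives.

1; N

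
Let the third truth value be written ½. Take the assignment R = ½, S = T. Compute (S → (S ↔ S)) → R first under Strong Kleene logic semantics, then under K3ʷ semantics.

½; ½

In Strong Kleene logic: S ↔ S = T ↔ T = T
S → (S ↔ S) = T → T = T
(S → (S ↔ S)) → R = T → ½ = ½  [¬T ∨ ½]
In K3ʷ: S ↔ S = T ↔ T = T
S → (S ↔ S) = T → T = T
(S → (S ↔ S)) → R = T → ½ = ½  [any arg is the third value ⇒ result is the third value]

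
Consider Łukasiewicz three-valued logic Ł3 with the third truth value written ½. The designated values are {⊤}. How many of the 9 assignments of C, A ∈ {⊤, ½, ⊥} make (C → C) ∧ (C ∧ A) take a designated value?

Designated under: (C=⊤, A=⊤).

1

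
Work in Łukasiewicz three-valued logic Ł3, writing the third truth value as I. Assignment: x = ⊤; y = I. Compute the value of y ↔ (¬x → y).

I

¬x = ¬⊤ = ⊥
¬x → y = ⊥ → I = ⊤  [min(1, 1−0+½)]
y ↔ (¬x → y) = I ↔ ⊤ = I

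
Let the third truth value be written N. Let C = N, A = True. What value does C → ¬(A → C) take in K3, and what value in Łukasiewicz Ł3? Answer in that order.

In K3: A → C = True → N = N  [¬True ∨ N]
¬(A → C) = ¬N = N
C → ¬(A → C) = N → N = N
In Łukasiewicz Ł3: A → C = True → N = N
¬(A → C) = ¬N = N
C → ¬(A → C) = N → N = True
They differ because K3 and Łukasiewicz Ł3 treat N differently under implication.

N; True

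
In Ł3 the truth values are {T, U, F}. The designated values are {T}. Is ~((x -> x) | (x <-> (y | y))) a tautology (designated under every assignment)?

No

Countermodel: x=T, y=T gives F, which is not designated.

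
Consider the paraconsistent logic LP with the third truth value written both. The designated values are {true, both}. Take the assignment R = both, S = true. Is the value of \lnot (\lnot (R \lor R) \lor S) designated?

R \lor R = both \lor both = both
\lnot (R \lor R) = \lnot both = both
\lnot (R \lor R) \lor S = both \lor true = true
\lnot (\lnot (R \lor R) \lor S) = \lnot true = false
false ∉ {true, both}.

No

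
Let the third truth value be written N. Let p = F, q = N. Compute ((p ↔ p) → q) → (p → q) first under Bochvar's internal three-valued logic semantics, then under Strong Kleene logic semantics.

In Bochvar's internal three-valued logic: p ↔ p = F ↔ F = T
(p ↔ p) → q = T → N = N  [any arg is the third value ⇒ result is the third value]
p → q = F → N = N
((p ↔ p) → q) → (p → q) = N → N = N
In Strong Kleene logic: p ↔ p = F ↔ F = T
(p ↔ p) → q = T → N = N  [¬T ∨ N]
p → q = F → N = T
((p ↔ p) → q) → (p → q) = N → T = T
They differ because Bochvar's internal three-valued logic and Strong Kleene logic treat N differently under the binary connectives.

N; T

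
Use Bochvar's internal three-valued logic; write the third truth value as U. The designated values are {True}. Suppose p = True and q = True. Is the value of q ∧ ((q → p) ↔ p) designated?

Yes

q → p = True → True = True
(q → p) ↔ p = True ↔ True = True
q ∧ ((q → p) ↔ p) = True ∧ True = True
True ∈ {True}.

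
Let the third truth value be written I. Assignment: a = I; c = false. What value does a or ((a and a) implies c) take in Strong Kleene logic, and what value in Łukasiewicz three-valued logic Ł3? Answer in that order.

In Strong Kleene logic: a and a = I and I = I
(a and a) implies c = I implies false = I  [not I or false]
a or ((a and a) implies c) = I or I = I
In Łukasiewicz three-valued logic Ł3: a and a = I and I = I
(a and a) implies c = I implies false = I
a or ((a and a) implies c) = I or I = I

I; I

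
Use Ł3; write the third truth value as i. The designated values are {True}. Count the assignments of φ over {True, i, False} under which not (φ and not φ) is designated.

2

φ=True: True ✓
φ=i: i ·
φ=False: True ✓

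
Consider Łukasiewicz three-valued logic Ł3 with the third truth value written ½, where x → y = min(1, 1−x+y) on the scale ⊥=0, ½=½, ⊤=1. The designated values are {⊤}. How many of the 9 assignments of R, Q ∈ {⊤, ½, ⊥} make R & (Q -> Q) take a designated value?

3

Designated under: (R=⊤, Q=⊤); (R=⊤, Q=½); (R=⊤, Q=⊥).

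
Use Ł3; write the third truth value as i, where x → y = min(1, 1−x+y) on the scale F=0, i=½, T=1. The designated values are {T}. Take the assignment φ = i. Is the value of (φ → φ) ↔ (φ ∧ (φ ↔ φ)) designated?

φ → φ = i → i = T  [min(1, 1−½+½)]
φ ↔ φ = i ↔ i = T
φ ∧ (φ ↔ φ) = i ∧ T = i
(φ → φ) ↔ (φ ∧ (φ ↔ φ)) = T ↔ i = i
i ∉ {T}.

No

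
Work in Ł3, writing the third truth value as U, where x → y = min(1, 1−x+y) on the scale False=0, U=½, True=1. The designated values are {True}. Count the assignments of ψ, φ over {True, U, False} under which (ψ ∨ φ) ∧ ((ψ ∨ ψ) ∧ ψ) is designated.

3

Designated under: (ψ=True, φ=True); (ψ=True, φ=U); (ψ=True, φ=False).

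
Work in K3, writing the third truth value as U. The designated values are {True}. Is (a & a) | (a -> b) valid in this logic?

No

Countermodel: a=U, b=U gives U, which is not designated.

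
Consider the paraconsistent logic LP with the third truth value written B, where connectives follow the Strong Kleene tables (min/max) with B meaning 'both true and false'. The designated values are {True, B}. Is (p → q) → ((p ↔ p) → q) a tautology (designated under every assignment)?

Countermodel: p=False, q=False gives False, which is not designated.

No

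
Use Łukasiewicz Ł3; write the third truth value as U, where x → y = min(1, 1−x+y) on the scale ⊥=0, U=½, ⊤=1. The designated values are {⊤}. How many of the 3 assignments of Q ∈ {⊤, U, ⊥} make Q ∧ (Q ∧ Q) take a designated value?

Q=⊤: ⊤ ✓
Q=U: U ·
Q=⊥: ⊥ ·

1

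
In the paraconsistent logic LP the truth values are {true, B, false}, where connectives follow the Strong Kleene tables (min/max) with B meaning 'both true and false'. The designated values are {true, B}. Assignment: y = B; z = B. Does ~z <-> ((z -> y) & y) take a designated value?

~z = ~B = B
z -> y = B -> B = B
(z -> y) & y = B & B = B
~z <-> ((z -> y) & y) = B <-> B = B
B ∈ {true, B}.

Yes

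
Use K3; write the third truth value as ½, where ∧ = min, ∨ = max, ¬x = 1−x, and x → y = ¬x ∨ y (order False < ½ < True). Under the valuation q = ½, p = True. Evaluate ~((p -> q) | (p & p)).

False

p -> q = True -> ½ = ½  [~True | ½]
p & p = True & True = True
(p -> q) | (p & p) = ½ | True = True
~((p -> q) | (p & p)) = ~True = False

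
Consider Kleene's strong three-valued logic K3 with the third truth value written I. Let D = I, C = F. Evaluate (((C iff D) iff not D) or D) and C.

C iff D = F iff I = I
not D = not I = I
(C iff D) iff not D = I iff I = I
((C iff D) iff not D) or D = I or I = I
(((C iff D) iff not D) or D) and C = I and F = F

F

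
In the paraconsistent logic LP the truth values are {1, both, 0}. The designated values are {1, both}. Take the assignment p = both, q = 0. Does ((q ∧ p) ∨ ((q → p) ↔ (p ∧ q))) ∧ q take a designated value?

No

q ∧ p = 0 ∧ both = 0
q → p = 0 → both = 1  [¬0 ∨ both]
p ∧ q = both ∧ 0 = 0
(q → p) ↔ (p ∧ q) = 1 ↔ 0 = 0
(q ∧ p) ∨ ((q → p) ↔ (p ∧ q)) = 0 ∨ 0 = 0
((q ∧ p) ∨ ((q → p) ↔ (p ∧ q))) ∧ q = 0 ∧ 0 = 0
0 ∉ {1, both}.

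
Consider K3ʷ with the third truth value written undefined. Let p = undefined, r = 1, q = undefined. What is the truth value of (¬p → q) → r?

¬p = ¬undefined = undefined
¬p → q = undefined → undefined = undefined  [any arg is the third value ⇒ result is the third value]
(¬p → q) → r = undefined → 1 = undefined

undefined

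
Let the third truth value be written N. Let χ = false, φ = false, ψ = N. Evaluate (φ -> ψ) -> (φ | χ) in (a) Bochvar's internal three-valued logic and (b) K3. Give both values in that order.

In Bochvar's internal three-valued logic: φ -> ψ = false -> N = N
φ | χ = false | false = false
(φ -> ψ) -> (φ | χ) = N -> false = N
In K3: φ -> ψ = false -> N = true  [~false | N]
φ | χ = false | false = false
(φ -> ψ) -> (φ | χ) = true -> false = false
They differ because Bochvar's internal three-valued logic and K3 treat N differently under the binary connectives.

N; false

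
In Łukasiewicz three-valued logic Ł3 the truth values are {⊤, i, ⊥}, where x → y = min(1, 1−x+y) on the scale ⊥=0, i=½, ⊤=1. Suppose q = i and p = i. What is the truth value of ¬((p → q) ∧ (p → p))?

p → q = i → i = ⊤  [min(1, 1−½+½)]
p → p = i → i = ⊤
(p → q) ∧ (p → p) = ⊤ ∧ ⊤ = ⊤
¬((p → q) ∧ (p → p)) = ¬⊤ = ⊥

⊥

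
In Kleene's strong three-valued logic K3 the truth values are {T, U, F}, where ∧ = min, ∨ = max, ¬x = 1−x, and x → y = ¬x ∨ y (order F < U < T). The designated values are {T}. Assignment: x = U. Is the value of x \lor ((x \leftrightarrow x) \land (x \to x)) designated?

No

x \leftrightarrow x = U \leftrightarrow U = U
x \to x = U \to U = U
(x \leftrightarrow x) \land (x \to x) = U \land U = U
x \lor ((x \leftrightarrow x) \land (x \to x)) = U \lor U = U
U ∉ {T}.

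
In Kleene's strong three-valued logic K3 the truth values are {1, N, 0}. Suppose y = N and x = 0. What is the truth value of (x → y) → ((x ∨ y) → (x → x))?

x → y = 0 → N = 1  [¬0 ∨ N]
x ∨ y = 0 ∨ N = N
x → x = 0 → 0 = 1
(x ∨ y) → (x → x) = N → 1 = 1
(x → y) → ((x ∨ y) → (x → x)) = 1 → 1 = 1

1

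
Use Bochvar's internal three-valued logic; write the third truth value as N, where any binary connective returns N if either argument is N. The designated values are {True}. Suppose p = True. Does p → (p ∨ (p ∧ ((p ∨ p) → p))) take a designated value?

p ∨ p = True ∨ True = True
(p ∨ p) → p = True → True = True
p ∧ ((p ∨ p) → p) = True ∧ True = True
p ∨ (p ∧ ((p ∨ p) → p)) = True ∨ True = True
p → (p ∨ (p ∧ ((p ∨ p) → p))) = True → True = True
True ∈ {True}.

Yes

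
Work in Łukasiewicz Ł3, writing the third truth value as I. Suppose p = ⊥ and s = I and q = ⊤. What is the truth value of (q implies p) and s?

⊥

q implies p = ⊤ implies ⊥ = ⊥
(q implies p) and s = ⊥ and I = ⊥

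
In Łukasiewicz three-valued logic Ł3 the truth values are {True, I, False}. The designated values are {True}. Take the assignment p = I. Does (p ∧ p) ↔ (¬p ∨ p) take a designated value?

Yes

p ∧ p = I ∧ I = I
¬p = ¬I = I
¬p ∨ p = I ∨ I = I
(p ∧ p) ↔ (¬p ∨ p) = I ↔ I = True  [1 − |½−½|]
True ∈ {True}.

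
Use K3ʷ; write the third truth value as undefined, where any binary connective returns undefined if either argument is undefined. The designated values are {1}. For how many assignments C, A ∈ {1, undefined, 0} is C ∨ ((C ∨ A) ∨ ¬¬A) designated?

Designated under: (C=1, A=1); (C=1, A=0); (C=0, A=1).

3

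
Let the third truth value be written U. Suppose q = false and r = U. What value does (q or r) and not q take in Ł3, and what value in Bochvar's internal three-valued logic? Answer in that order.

In Ł3: q or r = false or U = U
not q = not false = true
(q or r) and not q = U and true = U
In Bochvar's internal three-valued logic: q or r = false or U = U
not q = not false = true
(q or r) and not q = U and true = U

U; U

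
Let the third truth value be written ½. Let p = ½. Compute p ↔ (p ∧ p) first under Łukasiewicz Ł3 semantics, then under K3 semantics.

In Łukasiewicz Ł3: p ∧ p = ½ ∧ ½ = ½
p ↔ (p ∧ p) = ½ ↔ ½ = ⊤  [1 − |½−½|]
In K3: p ∧ p = ½ ∧ ½ = ½
p ↔ (p ∧ p) = ½ ↔ ½ = ½
They differ because Łukasiewicz Ł3 and K3 treat ½ differently under implication.

⊤; ½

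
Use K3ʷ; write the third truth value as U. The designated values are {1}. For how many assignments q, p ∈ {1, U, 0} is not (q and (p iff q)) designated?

Designated under: (q=1, p=0); (q=0, p=1); (q=0, p=0).

3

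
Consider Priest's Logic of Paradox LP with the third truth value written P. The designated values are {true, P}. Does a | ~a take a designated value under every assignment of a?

Every assignment of a over {true, P, false} gives a value in {true, P}.
In particular, with a=P: a | ~a = P.

Yes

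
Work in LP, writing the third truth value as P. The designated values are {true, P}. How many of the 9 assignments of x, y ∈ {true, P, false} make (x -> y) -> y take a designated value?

Of the 9 assignments, 8 give a value in {true, P}.

8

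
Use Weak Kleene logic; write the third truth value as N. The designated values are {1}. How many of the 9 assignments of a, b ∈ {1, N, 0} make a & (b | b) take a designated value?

Designated under: (a=1, b=1).

1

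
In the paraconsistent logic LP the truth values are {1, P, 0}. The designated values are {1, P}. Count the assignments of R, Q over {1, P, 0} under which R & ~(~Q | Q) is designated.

Designated under: (R=1, Q=P); (R=P, Q=P).

2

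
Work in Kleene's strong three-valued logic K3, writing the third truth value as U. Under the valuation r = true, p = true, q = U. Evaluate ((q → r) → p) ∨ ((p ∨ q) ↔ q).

q → r = U → true = true
(q → r) → p = true → true = true
p ∨ q = true ∨ U = true
(p ∨ q) ↔ q = true ↔ U = U
((q → r) → p) ∨ ((p ∨ q) ↔ q) = true ∨ U = true

true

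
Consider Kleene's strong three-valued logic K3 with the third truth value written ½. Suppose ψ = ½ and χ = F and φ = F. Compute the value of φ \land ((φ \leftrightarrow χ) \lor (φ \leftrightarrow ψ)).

F

φ \leftrightarrow χ = F \leftrightarrow F = T
φ \leftrightarrow ψ = F \leftrightarrow ½ = ½
(φ \leftrightarrow χ) \lor (φ \leftrightarrow ψ) = T \lor ½ = T
φ \land ((φ \leftrightarrow χ) \lor (φ \leftrightarrow ψ)) = F \land T = F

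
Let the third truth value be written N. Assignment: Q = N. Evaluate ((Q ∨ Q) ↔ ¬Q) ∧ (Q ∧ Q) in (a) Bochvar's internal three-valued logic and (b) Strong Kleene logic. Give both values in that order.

In Bochvar's internal three-valued logic: Q ∨ Q = N ∨ N = N
¬Q = ¬N = N
(Q ∨ Q) ↔ ¬Q = N ↔ N = N
Q ∧ Q = N ∧ N = N
((Q ∨ Q) ↔ ¬Q) ∧ (Q ∧ Q) = N ∧ N = N
In Strong Kleene logic: Q ∨ Q = N ∨ N = N
¬Q = ¬N = N
(Q ∨ Q) ↔ ¬Q = N ↔ N = N
Q ∧ Q = N ∧ N = N
((Q ∨ Q) ↔ ¬Q) ∧ (Q ∧ Q) = N ∧ N = N

N; N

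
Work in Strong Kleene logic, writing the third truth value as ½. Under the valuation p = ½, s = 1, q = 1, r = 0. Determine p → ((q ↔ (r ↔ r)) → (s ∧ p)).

r ↔ r = 0 ↔ 0 = 1
q ↔ (r ↔ r) = 1 ↔ 1 = 1
s ∧ p = 1 ∧ ½ = ½
(q ↔ (r ↔ r)) → (s ∧ p) = 1 → ½ = ½  [¬1 ∨ ½]
p → ((q ↔ (r ↔ r)) → (s ∧ p)) = ½ → ½ = ½

½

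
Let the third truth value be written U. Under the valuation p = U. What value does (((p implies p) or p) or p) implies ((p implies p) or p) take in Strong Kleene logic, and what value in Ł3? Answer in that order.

In Strong Kleene logic: p implies p = U implies U = U
(p implies p) or p = U or U = U
((p implies p) or p) or p = U or U = U
p implies p = U implies U = U
(p implies p) or p = U or U = U
(((p implies p) or p) or p) implies ((p implies p) or p) = U implies U = U
In Ł3: p implies p = U implies U = true  [min(1, 1−½+½)]
(p implies p) or p = true or U = true
((p implies p) or p) or p = true or U = true
p implies p = U implies U = true
(p implies p) or p = true or U = true
(((p implies p) or p) or p) implies ((p implies p) or p) = true implies true = true
They differ because Strong Kleene logic and Ł3 treat U differently under implication.

U; true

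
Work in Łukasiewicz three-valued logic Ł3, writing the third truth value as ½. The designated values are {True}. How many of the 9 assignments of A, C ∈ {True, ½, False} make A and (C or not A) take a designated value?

Designated under: (A=True, C=True).

1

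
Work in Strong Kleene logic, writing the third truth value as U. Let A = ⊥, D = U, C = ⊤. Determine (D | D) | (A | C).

D | D = U | U = U
A | C = ⊥ | ⊤ = ⊤
(D | D) | (A | C) = U | ⊤ = ⊤

⊤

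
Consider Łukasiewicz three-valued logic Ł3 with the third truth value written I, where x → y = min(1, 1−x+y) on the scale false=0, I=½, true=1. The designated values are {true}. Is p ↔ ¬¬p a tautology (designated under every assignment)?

Yes

Every assignment of p over {true, I, false} gives a value in {true}.
In particular, with p=I: p ↔ ¬¬p = true.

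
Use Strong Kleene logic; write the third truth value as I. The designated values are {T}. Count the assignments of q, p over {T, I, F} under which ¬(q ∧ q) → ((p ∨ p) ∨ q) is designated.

5

Of the 9 assignments, 5 give a value in {T}.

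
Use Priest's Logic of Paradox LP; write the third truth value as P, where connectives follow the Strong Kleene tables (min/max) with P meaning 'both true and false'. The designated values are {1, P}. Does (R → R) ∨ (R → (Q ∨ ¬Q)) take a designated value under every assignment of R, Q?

Every assignment of R, Q over {1, P, 0} gives a value in {1, P}.
In particular, with R=P, Q=P: (R → R) ∨ (R → (Q ∨ ¬Q)) = P.

Yes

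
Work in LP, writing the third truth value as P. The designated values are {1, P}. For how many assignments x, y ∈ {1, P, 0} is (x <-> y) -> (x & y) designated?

8

Of the 9 assignments, 8 give a value in {1, P}.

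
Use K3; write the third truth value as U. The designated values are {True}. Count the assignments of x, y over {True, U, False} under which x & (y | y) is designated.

Designated under: (x=True, y=True).

1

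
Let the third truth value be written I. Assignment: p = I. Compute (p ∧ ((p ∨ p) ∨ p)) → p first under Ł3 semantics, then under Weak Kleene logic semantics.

True; I

In Ł3: p ∨ p = I ∨ I = I
(p ∨ p) ∨ p = I ∨ I = I
p ∧ ((p ∨ p) ∨ p) = I ∧ I = I
(p ∧ ((p ∨ p) ∨ p)) → p = I → I = True
In Weak Kleene logic: p ∨ p = I ∨ I = I
(p ∨ p) ∨ p = I ∨ I = I
p ∧ ((p ∨ p) ∨ p) = I ∧ I = I
(p ∧ ((p ∨ p) ∨ p)) → p = I → I = I  [any arg is the third value ⇒ result is the third value]
They differ because Ł3 and Weak Kleene logic treat I differently under the binary connectives.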